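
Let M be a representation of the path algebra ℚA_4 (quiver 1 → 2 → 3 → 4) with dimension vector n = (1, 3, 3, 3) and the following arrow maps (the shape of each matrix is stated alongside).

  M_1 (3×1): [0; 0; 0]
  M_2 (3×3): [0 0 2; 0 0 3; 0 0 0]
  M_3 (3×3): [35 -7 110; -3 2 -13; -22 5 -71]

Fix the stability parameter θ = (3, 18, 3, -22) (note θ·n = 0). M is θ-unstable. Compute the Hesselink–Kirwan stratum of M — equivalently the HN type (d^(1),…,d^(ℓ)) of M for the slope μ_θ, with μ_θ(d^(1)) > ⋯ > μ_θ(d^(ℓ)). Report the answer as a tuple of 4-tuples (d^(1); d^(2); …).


Barcode: M ≅ I[1,1], I[2,2]^2, I[2,4], I[3,4]^2. HN layers by μ_θ (4 steps, strictly decreasing):
  μ^(1)=18; μ^(2)=3; μ^(3)=-1/3; μ^(4)=-19/2

((0, 2, 0, 0); (1, 0, 0, 0); (0, 1, 1, 1); (0, 0, 2, 2))


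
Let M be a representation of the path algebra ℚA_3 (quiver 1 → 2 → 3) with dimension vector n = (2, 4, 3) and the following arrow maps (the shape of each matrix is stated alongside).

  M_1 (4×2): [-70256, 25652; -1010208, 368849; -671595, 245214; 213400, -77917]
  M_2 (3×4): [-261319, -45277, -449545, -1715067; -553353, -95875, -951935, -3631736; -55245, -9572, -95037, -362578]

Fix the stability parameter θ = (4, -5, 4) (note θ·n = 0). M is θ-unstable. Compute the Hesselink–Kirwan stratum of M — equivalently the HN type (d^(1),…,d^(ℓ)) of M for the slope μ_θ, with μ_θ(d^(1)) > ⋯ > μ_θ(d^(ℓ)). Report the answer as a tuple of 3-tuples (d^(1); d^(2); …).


Interval decomposition of M: I[1,3]^2, I[2,2], I[2,3].
HN type (ℓ=3): μ^(1)=4; μ^(2)=-1/2; μ^(3)=-5

((0, 0, 3); (2, 2, 0); (0, 2, 0))


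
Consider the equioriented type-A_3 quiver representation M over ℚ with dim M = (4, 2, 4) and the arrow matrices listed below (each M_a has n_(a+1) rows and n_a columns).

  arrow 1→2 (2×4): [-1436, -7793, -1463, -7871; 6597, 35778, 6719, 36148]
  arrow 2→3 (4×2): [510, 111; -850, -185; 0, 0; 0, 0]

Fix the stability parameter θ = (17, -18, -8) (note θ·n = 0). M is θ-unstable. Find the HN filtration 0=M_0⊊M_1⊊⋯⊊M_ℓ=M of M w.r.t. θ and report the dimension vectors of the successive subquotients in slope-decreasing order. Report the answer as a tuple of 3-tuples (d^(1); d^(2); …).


Via rank(M_{q-1}∘⋯∘M_p): M ≅ I[1,1]^2, I[1,2], I[1,3], I[3,3]^3.
μ_θ-semistable layers: μ^(1)=17; μ^(2)=-1/2; μ^(3)=-3; μ^(4)=-8

((2, 0, 0); (1, 1, 0); (1, 1, 1); (0, 0, 3))


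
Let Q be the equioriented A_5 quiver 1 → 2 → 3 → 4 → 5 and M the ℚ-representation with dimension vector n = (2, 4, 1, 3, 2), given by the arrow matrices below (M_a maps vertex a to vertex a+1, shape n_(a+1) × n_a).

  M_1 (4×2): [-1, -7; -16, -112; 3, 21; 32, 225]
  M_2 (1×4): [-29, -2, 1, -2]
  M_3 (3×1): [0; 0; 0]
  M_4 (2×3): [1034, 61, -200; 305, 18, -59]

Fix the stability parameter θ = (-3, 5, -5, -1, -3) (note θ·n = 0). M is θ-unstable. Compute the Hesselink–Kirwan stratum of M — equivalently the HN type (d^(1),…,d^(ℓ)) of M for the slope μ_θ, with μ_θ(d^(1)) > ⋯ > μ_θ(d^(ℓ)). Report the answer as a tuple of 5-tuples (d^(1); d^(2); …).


Barcode: M ≅ I[1,2], I[1,3], I[2,2]^2, I[4,4], I[4,5]^2. HN layers by μ_θ (5 steps, strictly decreasing):
  μ^(1)=5; μ^(2)=0; μ^(3)=-1; μ^(4)=-2; μ^(5)=-3

((0, 3, 0, 0, 0); (0, 1, 1, 0, 0); (0, 0, 0, 1, 0); (0, 0, 0, 2, 2); (2, 0, 0, 0, 0))


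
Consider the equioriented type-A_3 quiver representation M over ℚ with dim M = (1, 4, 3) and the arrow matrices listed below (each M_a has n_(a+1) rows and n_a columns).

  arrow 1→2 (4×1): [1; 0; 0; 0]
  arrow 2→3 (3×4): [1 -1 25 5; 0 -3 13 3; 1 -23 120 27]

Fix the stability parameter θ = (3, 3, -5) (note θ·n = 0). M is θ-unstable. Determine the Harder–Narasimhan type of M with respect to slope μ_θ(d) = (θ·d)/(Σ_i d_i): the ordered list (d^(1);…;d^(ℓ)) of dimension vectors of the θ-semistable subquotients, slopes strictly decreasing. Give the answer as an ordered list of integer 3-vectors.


Barcode: M ≅ I[1,3], I[2,2], I[2,3]^2. HN layers by μ_θ (3 steps, strictly decreasing):
  μ^(1)=3; μ^(2)=1/3; μ^(3)=-1

((0, 1, 0); (1, 1, 1); (0, 2, 2))


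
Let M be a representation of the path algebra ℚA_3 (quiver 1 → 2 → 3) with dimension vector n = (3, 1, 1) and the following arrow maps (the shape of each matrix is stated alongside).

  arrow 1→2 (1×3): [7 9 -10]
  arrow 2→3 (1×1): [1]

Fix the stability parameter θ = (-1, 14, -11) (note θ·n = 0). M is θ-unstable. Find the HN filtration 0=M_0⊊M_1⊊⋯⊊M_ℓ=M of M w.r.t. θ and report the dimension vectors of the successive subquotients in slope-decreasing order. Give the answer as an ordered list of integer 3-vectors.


Interval decomposition of M: I[1,1]^2, I[1,3].
HN type (ℓ=2): μ^(1)=3/2; μ^(2)=-1

((0, 1, 1); (3, 0, 0))


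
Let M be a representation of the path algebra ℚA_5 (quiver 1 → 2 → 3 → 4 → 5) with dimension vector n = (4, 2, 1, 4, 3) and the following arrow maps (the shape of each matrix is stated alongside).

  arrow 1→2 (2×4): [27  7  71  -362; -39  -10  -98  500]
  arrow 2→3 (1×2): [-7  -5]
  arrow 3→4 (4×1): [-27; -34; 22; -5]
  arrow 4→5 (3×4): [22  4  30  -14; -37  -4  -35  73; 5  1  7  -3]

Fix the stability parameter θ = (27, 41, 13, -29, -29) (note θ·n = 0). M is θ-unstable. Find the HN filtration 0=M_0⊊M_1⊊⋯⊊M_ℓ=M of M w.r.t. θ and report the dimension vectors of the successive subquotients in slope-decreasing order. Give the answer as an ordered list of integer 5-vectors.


Barcode: M ≅ I[1,1]^2, I[1,2], I[1,4], I[4,5]^3. HN layers by μ_θ (4 steps, strictly decreasing):
  μ^(1)=41; μ^(2)=27; μ^(3)=13; μ^(4)=-29

((0, 1, 0, 0, 0); (3, 0, 0, 0, 0); (1, 1, 1, 1, 0); (0, 0, 0, 3, 3))


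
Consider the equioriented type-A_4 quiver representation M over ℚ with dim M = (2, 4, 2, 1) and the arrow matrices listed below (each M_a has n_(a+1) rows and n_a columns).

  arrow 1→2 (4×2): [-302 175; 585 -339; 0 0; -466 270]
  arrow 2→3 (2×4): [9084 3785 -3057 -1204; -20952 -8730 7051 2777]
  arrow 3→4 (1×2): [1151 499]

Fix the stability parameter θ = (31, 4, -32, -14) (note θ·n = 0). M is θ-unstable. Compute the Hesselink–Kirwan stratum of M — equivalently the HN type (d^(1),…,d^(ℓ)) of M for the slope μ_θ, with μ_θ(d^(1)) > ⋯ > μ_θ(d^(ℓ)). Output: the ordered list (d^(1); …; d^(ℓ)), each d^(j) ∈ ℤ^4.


Via rank(M_{q-1}∘⋯∘M_p): M ≅ I[1,2], I[1,4], I[2,2], I[2,3].
μ_θ-semistable layers: μ^(1)=35/2; μ^(2)=4; μ^(3)=-11/4; μ^(4)=-14

((1, 1, 0, 0); (0, 1, 0, 0); (1, 1, 1, 1); (0, 1, 1, 0))


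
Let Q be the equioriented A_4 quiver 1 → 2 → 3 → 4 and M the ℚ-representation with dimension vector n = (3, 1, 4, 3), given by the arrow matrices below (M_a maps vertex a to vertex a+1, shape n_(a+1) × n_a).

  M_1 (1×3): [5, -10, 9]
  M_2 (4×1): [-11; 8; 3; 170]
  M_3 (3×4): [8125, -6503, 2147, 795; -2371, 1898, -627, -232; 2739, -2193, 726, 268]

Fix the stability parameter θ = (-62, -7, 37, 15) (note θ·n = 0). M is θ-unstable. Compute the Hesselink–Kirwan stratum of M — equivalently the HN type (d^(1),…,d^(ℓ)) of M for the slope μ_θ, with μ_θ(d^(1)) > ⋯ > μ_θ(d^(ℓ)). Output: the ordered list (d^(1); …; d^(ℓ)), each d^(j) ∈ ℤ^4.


Interval decomposition of M: I[1,1]^2, I[1,4], I[3,3], I[3,4]^2.
HN type (ℓ=4): μ^(1)=37; μ^(2)=26; μ^(3)=-7; μ^(4)=-62

((0, 0, 1, 0); (0, 0, 3, 3); (0, 1, 0, 0); (3, 0, 0, 0))


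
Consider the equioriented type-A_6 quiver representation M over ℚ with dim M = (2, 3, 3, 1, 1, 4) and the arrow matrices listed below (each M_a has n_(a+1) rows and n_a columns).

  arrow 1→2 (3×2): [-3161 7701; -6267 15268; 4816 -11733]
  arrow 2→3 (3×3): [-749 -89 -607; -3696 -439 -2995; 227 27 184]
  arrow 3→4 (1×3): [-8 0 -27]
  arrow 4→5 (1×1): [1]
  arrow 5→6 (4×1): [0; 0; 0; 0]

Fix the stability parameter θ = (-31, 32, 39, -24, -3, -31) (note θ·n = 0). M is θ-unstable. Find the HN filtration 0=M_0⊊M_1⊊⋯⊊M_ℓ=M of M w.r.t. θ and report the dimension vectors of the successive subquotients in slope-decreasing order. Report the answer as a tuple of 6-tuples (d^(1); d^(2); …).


Barcode: M ≅ I[1,3], I[1,5], I[2,3], I[6,6]^4. HN layers by μ_θ (4 steps, strictly decreasing):
  μ^(1)=39; μ^(2)=32; μ^(3)=11; μ^(4)=-31

((0, 0, 2, 0, 0, 0); (0, 2, 0, 0, 0, 0); (0, 1, 1, 1, 1, 0); (2, 0, 0, 0, 0, 4))


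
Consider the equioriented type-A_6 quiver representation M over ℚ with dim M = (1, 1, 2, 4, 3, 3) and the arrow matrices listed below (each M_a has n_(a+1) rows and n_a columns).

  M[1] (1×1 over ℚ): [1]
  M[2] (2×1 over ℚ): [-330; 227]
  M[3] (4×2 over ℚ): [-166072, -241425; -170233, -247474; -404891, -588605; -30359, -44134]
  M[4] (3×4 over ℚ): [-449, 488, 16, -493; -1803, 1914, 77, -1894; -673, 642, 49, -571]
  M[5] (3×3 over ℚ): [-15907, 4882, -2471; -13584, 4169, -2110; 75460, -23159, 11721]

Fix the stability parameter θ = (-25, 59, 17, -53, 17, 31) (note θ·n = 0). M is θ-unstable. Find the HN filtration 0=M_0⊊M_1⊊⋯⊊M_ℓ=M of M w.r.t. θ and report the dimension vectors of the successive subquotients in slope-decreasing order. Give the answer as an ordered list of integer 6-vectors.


Via rank(M_{q-1}∘⋯∘M_p): M ≅ I[1,6], I[3,6], I[4,4], I[4,6].
μ_θ-semistable layers: μ^(1)=31; μ^(2)=17; μ^(3)=23/3; μ^(4)=-18; μ^(5)=-25; μ^(6)=-53

((0, 0, 0, 0, 0, 3); (0, 0, 0, 0, 3, 0); (0, 1, 1, 1, 0, 0); (0, 0, 1, 1, 0, 0); (1, 0, 0, 0, 0, 0); (0, 0, 0, 2, 0, 0))


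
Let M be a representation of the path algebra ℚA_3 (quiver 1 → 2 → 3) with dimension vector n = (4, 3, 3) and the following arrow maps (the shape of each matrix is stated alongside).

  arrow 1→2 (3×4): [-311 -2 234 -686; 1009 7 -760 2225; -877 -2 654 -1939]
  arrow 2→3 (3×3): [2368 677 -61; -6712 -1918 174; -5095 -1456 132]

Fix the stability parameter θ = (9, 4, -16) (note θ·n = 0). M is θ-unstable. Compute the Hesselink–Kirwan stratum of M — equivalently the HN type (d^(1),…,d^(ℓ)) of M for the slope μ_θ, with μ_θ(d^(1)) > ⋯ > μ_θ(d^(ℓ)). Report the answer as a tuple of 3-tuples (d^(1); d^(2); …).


Via rank(M_{q-1}∘⋯∘M_p): M ≅ I[1,1], I[1,2], I[1,3]^2, I[3,3].
μ_θ-semistable layers: μ^(1)=9; μ^(2)=13/2; μ^(3)=-1; μ^(4)=-16

((1, 0, 0); (1, 1, 0); (2, 2, 2); (0, 0, 1))


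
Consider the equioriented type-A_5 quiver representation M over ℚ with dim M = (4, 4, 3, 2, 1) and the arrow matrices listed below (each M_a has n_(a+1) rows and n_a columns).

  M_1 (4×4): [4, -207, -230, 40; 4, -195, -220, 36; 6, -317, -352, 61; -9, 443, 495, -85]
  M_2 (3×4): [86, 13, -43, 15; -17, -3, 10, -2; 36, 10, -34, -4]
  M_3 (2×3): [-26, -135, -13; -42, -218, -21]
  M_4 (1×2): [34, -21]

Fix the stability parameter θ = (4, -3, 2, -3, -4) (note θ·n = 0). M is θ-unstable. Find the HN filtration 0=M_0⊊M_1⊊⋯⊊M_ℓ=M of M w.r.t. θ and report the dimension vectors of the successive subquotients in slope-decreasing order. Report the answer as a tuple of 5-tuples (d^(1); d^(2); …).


Via rank(M_{q-1}∘⋯∘M_p): M ≅ I[1,2], I[1,3], I[1,4], I[1,5].
μ_θ-semistable layers: μ^(1)=2; μ^(2)=1/2; μ^(3)=0; μ^(4)=-4/5

((0, 0, 1, 0, 0); (2, 2, 0, 0, 0); (1, 1, 1, 1, 0); (1, 1, 1, 1, 1))


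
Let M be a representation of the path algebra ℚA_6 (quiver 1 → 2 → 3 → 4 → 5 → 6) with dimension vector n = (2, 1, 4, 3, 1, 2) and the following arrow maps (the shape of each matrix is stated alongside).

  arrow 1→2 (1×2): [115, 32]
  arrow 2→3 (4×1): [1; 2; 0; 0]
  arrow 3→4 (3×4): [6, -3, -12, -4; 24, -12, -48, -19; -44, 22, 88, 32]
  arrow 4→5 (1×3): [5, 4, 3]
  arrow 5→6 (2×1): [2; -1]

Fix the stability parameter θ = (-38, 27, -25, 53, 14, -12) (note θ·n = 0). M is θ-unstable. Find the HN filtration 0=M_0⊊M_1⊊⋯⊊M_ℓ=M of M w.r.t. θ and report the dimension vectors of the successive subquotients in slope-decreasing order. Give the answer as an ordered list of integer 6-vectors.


Via rank(M_{q-1}∘⋯∘M_p): M ≅ I[1,1], I[1,3], I[3,3], I[3,4], I[3,6], I[4,4], I[6,6].
μ_θ-semistable layers: μ^(1)=53; μ^(2)=55/3; μ^(3)=1; μ^(4)=-12; μ^(5)=-25; μ^(6)=-38

((0, 0, 0, 2, 0, 0); (0, 0, 0, 1, 1, 1); (0, 1, 1, 0, 0, 0); (0, 0, 0, 0, 0, 1); (0, 0, 3, 0, 0, 0); (2, 0, 0, 0, 0, 0))


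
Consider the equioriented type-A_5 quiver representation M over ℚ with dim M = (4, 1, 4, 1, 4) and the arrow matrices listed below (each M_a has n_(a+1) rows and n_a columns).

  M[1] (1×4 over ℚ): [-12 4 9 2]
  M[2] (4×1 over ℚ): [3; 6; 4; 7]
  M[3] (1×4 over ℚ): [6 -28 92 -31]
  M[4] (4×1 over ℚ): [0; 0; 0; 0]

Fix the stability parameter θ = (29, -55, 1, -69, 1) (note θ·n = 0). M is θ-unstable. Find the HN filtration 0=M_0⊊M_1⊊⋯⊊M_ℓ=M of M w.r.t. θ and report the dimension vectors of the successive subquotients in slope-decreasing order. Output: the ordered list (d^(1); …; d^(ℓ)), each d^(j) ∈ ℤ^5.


Barcode: M ≅ I[1,1]^3, I[1,4], I[3,3]^3, I[5,5]^4. HN layers by μ_θ (3 steps, strictly decreasing):
  μ^(1)=29; μ^(2)=1; μ^(3)=-47/2

((3, 0, 0, 0, 0); (0, 0, 3, 0, 4); (1, 1, 1, 1, 0))


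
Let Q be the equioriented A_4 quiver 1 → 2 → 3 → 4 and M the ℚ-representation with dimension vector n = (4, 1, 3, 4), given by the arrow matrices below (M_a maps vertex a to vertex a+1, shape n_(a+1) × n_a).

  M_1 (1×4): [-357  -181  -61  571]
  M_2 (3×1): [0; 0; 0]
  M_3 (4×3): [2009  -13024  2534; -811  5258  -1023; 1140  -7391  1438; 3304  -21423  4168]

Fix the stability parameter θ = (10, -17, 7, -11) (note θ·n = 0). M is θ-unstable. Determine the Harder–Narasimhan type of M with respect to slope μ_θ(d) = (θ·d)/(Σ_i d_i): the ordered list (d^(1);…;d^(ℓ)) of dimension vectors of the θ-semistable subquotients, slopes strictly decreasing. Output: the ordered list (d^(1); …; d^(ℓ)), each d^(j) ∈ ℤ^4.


Barcode: M ≅ I[1,1]^3, I[1,2], I[3,4]^3, I[4,4]. HN layers by μ_θ (4 steps, strictly decreasing):
  μ^(1)=10; μ^(2)=-2; μ^(3)=-7/2; μ^(4)=-11

((3, 0, 0, 0); (0, 0, 3, 3); (1, 1, 0, 0); (0, 0, 0, 1))


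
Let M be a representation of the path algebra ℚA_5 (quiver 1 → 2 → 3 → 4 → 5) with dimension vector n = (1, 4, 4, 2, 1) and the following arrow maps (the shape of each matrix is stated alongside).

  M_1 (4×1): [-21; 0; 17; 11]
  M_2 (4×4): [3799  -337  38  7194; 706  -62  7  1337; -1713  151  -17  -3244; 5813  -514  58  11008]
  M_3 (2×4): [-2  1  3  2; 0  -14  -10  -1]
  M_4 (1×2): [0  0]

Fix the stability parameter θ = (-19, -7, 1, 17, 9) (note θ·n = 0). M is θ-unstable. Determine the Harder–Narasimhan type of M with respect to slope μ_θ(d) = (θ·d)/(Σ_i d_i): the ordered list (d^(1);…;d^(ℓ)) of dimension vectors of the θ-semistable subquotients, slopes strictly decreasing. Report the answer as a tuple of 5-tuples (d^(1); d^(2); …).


Barcode: M ≅ I[1,4], I[2,3]^2, I[2,4], I[5,5]. HN layers by μ_θ (5 steps, strictly decreasing):
  μ^(1)=17; μ^(2)=9; μ^(3)=1; μ^(4)=-7; μ^(5)=-19

((0, 0, 0, 2, 0); (0, 0, 0, 0, 1); (0, 0, 4, 0, 0); (0, 4, 0, 0, 0); (1, 0, 0, 0, 0))


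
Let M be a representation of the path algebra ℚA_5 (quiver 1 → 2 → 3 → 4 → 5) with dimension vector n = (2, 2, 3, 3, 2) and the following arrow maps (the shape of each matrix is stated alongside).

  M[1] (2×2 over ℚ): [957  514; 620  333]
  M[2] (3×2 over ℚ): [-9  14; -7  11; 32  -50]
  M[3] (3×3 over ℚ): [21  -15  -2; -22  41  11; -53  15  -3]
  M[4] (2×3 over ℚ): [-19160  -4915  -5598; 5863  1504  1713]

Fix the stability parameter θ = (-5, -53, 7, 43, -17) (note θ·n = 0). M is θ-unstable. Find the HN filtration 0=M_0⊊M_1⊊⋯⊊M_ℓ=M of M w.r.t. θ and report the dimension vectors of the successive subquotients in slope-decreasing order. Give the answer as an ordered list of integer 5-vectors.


Interval decomposition of M: I[1,4], I[1,5], I[3,5].
HN type (ℓ=4): μ^(1)=43; μ^(2)=13; μ^(3)=7; μ^(4)=-29

((0, 0, 0, 1, 0); (0, 0, 0, 2, 2); (0, 0, 3, 0, 0); (2, 2, 0, 0, 0))


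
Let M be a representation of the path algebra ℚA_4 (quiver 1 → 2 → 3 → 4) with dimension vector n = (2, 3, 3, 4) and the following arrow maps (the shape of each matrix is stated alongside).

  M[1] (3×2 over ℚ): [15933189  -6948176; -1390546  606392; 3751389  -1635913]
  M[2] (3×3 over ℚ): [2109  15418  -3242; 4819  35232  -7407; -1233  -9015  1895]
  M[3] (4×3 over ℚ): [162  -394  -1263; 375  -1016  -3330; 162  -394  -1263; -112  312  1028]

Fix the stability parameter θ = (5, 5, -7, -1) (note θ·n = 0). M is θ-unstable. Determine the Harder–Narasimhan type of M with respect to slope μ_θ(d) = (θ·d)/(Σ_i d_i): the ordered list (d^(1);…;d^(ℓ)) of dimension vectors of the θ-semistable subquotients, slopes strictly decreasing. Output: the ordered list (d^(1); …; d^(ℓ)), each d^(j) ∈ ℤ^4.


Via rank(M_{q-1}∘⋯∘M_p): M ≅ I[1,4]^2, I[2,3], I[4,4]^2.
μ_θ-semistable layers: μ^(1)=1/2; μ^(2)=-1

((2, 2, 2, 2); (0, 1, 1, 2))


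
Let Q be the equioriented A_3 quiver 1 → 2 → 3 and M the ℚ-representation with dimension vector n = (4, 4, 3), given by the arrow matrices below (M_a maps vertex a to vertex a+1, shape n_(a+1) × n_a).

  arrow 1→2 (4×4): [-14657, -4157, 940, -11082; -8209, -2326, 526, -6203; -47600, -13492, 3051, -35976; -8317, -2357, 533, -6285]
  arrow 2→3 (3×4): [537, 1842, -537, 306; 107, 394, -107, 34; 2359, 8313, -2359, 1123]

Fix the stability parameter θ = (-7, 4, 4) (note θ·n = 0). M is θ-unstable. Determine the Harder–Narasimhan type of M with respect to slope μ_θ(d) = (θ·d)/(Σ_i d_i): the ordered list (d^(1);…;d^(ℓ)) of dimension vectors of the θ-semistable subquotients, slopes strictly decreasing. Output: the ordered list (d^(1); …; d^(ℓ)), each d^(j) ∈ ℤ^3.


Barcode: M ≅ I[1,2]^2, I[1,3]^2, I[3,3]. HN layers by μ_θ (2 steps, strictly decreasing):
  μ^(1)=4; μ^(2)=-7

((0, 4, 3); (4, 0, 0))


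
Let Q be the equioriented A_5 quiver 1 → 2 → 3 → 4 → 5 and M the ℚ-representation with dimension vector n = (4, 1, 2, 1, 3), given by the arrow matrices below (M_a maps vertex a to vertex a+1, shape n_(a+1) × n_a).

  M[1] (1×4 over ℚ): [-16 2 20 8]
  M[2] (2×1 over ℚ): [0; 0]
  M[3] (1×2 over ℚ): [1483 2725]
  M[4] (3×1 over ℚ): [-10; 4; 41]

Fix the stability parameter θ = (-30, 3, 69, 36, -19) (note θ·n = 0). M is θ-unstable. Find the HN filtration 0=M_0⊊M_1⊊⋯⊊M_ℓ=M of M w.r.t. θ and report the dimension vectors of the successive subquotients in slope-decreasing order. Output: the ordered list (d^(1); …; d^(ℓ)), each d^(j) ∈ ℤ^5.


Interval decomposition of M: I[1,1]^3, I[1,2], I[3,3], I[3,5], I[5,5]^2.
HN type (ℓ=5): μ^(1)=69; μ^(2)=86/3; μ^(3)=3; μ^(4)=-19; μ^(5)=-30

((0, 0, 1, 0, 0); (0, 0, 1, 1, 1); (0, 1, 0, 0, 0); (0, 0, 0, 0, 2); (4, 0, 0, 0, 0))


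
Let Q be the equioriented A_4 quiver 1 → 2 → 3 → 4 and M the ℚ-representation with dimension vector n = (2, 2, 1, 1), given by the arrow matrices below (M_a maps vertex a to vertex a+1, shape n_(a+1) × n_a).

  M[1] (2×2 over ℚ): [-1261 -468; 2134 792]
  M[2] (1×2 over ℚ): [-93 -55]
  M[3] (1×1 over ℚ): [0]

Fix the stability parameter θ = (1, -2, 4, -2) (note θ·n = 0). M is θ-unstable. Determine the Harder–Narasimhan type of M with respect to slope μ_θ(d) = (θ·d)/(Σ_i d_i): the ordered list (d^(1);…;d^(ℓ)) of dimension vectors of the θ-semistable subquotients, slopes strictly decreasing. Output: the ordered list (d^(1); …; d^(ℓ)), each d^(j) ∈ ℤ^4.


Interval decomposition of M: I[1,1], I[1,3], I[2,2], I[4,4].
HN type (ℓ=4): μ^(1)=4; μ^(2)=1; μ^(3)=-1/2; μ^(4)=-2

((0, 0, 1, 0); (1, 0, 0, 0); (1, 1, 0, 0); (0, 1, 0, 1))


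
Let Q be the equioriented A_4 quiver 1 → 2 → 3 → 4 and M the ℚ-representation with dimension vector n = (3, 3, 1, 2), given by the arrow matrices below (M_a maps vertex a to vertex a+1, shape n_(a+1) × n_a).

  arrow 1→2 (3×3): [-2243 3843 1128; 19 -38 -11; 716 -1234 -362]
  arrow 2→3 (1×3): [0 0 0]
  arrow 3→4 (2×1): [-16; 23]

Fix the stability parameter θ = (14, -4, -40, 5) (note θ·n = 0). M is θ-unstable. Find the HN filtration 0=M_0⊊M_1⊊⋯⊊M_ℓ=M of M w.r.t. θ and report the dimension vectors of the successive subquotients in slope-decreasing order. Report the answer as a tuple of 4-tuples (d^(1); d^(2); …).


Interval decomposition of M: I[1,2]^3, I[3,4], I[4,4].
HN type (ℓ=2): μ^(1)=5; μ^(2)=-40

((3, 3, 0, 2); (0, 0, 1, 0))


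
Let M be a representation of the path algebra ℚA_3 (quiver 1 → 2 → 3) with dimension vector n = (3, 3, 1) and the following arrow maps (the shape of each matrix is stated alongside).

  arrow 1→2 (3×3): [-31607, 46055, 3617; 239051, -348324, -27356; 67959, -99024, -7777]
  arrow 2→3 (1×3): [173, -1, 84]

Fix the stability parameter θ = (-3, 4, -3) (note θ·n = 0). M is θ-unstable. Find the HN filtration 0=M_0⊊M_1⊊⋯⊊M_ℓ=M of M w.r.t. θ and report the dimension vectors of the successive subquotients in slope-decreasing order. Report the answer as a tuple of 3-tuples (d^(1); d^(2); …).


Interval decomposition of M: I[1,2]^2, I[1,3].
HN type (ℓ=3): μ^(1)=4; μ^(2)=1/2; μ^(3)=-3

((0, 2, 0); (0, 1, 1); (3, 0, 0))


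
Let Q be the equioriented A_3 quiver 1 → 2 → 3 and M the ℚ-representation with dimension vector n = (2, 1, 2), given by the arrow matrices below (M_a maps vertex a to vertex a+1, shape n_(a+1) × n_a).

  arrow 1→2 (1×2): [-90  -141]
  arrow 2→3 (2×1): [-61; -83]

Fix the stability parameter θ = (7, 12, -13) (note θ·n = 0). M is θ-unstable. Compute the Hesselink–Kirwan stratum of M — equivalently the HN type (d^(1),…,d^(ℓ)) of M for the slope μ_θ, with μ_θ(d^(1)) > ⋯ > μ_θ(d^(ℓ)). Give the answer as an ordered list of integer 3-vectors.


Barcode: M ≅ I[1,1], I[1,3], I[3,3]. HN layers by μ_θ (3 steps, strictly decreasing):
  μ^(1)=7; μ^(2)=2; μ^(3)=-13

((1, 0, 0); (1, 1, 1); (0, 0, 1))


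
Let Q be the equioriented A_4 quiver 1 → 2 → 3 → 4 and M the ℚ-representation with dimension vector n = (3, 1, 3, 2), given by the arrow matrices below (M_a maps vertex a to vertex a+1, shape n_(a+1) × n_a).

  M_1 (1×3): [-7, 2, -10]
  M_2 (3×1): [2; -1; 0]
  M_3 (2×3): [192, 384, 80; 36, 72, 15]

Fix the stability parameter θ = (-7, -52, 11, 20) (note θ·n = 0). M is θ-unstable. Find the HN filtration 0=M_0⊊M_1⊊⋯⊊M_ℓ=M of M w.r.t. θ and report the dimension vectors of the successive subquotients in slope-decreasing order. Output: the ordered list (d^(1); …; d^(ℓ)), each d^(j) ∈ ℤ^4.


Barcode: M ≅ I[1,1]^2, I[1,3], I[3,3], I[3,4], I[4,4]. HN layers by μ_θ (4 steps, strictly decreasing):
  μ^(1)=20; μ^(2)=11; μ^(3)=-7; μ^(4)=-59/2

((0, 0, 0, 2); (0, 0, 3, 0); (2, 0, 0, 0); (1, 1, 0, 0))


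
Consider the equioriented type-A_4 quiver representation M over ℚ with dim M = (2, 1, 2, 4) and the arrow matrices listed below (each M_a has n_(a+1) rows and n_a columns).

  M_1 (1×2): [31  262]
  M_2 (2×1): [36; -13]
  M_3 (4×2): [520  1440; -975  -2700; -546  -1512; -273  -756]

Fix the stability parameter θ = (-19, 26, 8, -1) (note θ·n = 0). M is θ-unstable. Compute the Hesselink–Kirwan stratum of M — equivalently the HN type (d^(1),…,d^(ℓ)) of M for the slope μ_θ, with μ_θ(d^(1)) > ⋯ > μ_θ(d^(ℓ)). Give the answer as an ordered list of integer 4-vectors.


Via rank(M_{q-1}∘⋯∘M_p): M ≅ I[1,1], I[1,3], I[3,4], I[4,4]^3.
μ_θ-semistable layers: μ^(1)=17; μ^(2)=7/2; μ^(3)=-1; μ^(4)=-19

((0, 1, 1, 0); (0, 0, 1, 1); (0, 0, 0, 3); (2, 0, 0, 0))


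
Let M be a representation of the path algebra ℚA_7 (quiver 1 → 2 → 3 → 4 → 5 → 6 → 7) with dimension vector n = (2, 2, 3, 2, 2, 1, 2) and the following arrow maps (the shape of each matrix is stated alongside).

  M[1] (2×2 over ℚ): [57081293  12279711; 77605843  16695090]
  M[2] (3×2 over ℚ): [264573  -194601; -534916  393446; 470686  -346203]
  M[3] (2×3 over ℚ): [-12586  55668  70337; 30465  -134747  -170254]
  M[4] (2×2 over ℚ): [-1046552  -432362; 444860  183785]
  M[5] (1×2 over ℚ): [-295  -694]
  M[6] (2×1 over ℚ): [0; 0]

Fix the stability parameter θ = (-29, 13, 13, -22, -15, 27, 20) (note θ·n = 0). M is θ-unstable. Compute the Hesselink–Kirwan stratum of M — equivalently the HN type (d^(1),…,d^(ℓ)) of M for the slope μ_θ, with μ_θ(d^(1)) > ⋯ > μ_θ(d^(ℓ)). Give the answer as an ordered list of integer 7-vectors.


Interval decomposition of M: I[1,4], I[1,5], I[3,3], I[5,6], I[7,7]^2.
HN type (ℓ=7): μ^(1)=27; μ^(2)=20; μ^(3)=13; μ^(4)=4/3; μ^(5)=-11/4; μ^(6)=-15; μ^(7)=-29

((0, 0, 0, 0, 0, 1, 0); (0, 0, 0, 0, 0, 0, 2); (0, 0, 1, 0, 0, 0, 0); (0, 1, 1, 1, 0, 0, 0); (0, 1, 1, 1, 1, 0, 0); (0, 0, 0, 0, 1, 0, 0); (2, 0, 0, 0, 0, 0, 0))


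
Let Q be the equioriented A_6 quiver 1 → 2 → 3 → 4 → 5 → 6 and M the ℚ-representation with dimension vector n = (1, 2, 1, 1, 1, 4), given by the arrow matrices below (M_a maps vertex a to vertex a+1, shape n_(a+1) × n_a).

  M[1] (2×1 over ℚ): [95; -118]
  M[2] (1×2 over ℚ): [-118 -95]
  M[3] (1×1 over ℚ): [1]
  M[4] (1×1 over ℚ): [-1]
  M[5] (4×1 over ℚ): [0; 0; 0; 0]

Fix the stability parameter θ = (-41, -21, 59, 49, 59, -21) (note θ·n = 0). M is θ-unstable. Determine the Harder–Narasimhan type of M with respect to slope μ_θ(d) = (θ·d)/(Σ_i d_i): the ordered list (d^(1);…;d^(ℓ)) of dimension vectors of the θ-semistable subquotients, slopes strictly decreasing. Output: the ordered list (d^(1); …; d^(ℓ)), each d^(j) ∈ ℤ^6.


Via rank(M_{q-1}∘⋯∘M_p): M ≅ I[1,2], I[2,5], I[6,6]^4.
μ_θ-semistable layers: μ^(1)=59; μ^(2)=54; μ^(3)=-21; μ^(4)=-41

((0, 0, 0, 0, 1, 0); (0, 0, 1, 1, 0, 0); (0, 2, 0, 0, 0, 4); (1, 0, 0, 0, 0, 0))


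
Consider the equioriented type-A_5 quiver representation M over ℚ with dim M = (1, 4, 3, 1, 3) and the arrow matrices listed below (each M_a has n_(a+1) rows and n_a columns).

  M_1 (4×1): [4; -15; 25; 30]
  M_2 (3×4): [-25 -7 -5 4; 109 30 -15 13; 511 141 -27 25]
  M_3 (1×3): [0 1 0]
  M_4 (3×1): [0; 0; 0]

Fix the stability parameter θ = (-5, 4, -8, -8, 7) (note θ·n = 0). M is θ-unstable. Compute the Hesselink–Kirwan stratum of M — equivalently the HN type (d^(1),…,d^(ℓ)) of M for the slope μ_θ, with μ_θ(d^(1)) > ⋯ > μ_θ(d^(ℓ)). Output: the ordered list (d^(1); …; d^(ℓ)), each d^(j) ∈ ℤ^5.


Interval decomposition of M: I[1,4], I[2,2], I[2,3]^2, I[5,5]^3.
HN type (ℓ=5): μ^(1)=7; μ^(2)=4; μ^(3)=-2; μ^(4)=-4; μ^(5)=-5

((0, 0, 0, 0, 3); (0, 1, 0, 0, 0); (0, 2, 2, 0, 0); (0, 1, 1, 1, 0); (1, 0, 0, 0, 0))


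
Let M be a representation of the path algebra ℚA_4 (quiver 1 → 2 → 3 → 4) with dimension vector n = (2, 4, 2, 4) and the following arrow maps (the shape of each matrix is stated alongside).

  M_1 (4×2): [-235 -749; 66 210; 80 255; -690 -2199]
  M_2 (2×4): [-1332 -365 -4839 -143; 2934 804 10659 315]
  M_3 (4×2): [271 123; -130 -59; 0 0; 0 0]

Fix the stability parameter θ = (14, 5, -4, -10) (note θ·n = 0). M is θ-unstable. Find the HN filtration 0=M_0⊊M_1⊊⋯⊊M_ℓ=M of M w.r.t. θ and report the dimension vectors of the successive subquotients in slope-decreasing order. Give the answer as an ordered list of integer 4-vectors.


Interval decomposition of M: I[1,2], I[1,4], I[2,2], I[2,4], I[4,4]^2.
HN type (ℓ=5): μ^(1)=19/2; μ^(2)=5; μ^(3)=5/4; μ^(4)=-3; μ^(5)=-10

((1, 1, 0, 0); (0, 1, 0, 0); (1, 1, 1, 1); (0, 1, 1, 1); (0, 0, 0, 2))


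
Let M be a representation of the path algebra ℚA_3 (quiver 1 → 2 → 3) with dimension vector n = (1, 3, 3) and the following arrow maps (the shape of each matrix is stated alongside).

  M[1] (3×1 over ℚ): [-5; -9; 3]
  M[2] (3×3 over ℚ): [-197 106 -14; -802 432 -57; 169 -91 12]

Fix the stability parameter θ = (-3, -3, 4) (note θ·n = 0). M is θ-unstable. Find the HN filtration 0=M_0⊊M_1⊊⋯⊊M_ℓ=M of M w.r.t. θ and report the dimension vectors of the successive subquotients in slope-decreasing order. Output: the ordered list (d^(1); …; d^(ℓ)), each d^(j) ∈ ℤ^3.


Barcode: M ≅ I[1,3], I[2,3]^2. HN layers by μ_θ (2 steps, strictly decreasing):
  μ^(1)=4; μ^(2)=-3

((0, 0, 3); (1, 3, 0))


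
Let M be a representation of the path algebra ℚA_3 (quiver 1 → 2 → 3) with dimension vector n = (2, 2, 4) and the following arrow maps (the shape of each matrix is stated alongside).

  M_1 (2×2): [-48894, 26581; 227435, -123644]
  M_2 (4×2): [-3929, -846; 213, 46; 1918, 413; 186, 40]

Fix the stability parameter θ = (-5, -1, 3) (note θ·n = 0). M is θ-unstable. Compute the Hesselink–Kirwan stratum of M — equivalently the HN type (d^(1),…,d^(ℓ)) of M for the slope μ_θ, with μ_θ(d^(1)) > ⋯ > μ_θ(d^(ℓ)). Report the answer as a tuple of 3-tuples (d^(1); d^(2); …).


Barcode: M ≅ I[1,3]^2, I[3,3]^2. HN layers by μ_θ (3 steps, strictly decreasing):
  μ^(1)=3; μ^(2)=-1; μ^(3)=-5

((0, 0, 4); (0, 2, 0); (2, 0, 0))


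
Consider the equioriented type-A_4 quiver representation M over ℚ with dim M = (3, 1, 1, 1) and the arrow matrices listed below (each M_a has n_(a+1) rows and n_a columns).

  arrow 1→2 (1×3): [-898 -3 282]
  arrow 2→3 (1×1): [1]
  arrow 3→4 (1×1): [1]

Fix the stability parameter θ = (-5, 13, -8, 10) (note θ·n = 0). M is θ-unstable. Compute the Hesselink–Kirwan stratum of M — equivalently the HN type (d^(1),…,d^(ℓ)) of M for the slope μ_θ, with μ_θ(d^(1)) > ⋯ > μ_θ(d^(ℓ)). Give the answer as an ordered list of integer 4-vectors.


Via rank(M_{q-1}∘⋯∘M_p): M ≅ I[1,1]^2, I[1,4].
μ_θ-semistable layers: μ^(1)=10; μ^(2)=5/2; μ^(3)=-5

((0, 0, 0, 1); (0, 1, 1, 0); (3, 0, 0, 0))


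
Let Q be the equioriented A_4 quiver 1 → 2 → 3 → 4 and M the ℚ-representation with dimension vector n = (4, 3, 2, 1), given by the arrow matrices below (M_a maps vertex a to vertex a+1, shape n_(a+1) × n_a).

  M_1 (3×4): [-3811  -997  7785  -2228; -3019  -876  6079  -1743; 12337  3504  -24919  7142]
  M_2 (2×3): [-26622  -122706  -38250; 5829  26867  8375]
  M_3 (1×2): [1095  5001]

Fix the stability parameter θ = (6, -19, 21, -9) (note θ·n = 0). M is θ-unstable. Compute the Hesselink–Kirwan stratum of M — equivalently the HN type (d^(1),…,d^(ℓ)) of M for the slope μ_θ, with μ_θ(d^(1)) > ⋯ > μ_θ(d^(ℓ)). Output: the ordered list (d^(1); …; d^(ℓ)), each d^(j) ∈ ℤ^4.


Via rank(M_{q-1}∘⋯∘M_p): M ≅ I[1,1], I[1,2]^2, I[1,4], I[3,3].
μ_θ-semistable layers: μ^(1)=21; μ^(2)=6; μ^(3)=-13/2

((0, 0, 1, 0); (1, 0, 1, 1); (3, 3, 0, 0))


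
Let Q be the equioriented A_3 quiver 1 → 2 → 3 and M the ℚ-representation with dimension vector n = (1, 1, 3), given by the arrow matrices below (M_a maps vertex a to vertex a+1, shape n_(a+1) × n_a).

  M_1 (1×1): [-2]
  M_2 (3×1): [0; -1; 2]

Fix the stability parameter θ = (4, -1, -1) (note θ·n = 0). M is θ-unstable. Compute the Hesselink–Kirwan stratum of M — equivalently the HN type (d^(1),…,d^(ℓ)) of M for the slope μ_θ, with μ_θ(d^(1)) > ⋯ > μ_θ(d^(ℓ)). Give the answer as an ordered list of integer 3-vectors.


Barcode: M ≅ I[1,3], I[3,3]^2. HN layers by μ_θ (2 steps, strictly decreasing):
  μ^(1)=2/3; μ^(2)=-1

((1, 1, 1); (0, 0, 2))


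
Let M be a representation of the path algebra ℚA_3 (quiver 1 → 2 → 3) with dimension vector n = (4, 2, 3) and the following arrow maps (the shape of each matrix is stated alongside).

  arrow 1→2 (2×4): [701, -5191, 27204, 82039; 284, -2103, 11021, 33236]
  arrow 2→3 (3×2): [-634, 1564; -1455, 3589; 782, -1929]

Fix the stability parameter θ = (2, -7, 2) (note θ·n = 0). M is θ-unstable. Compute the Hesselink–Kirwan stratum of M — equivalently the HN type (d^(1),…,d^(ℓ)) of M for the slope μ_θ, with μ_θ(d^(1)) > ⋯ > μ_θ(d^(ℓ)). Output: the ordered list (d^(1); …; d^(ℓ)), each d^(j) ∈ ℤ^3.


Interval decomposition of M: I[1,1]^2, I[1,3]^2, I[3,3].
HN type (ℓ=2): μ^(1)=2; μ^(2)=-5/2

((2, 0, 3); (2, 2, 0))


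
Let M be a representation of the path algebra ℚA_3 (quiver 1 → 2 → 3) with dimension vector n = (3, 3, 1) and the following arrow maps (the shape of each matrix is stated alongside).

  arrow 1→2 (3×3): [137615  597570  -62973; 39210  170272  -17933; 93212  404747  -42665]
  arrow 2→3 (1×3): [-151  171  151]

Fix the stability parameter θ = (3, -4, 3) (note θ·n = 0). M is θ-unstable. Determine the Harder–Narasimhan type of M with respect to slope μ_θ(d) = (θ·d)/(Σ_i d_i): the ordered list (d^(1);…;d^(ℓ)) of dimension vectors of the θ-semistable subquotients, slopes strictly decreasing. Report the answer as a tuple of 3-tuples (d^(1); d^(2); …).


Barcode: M ≅ I[1,2]^2, I[1,3]. HN layers by μ_θ (2 steps, strictly decreasing):
  μ^(1)=3; μ^(2)=-1/2

((0, 0, 1); (3, 3, 0))


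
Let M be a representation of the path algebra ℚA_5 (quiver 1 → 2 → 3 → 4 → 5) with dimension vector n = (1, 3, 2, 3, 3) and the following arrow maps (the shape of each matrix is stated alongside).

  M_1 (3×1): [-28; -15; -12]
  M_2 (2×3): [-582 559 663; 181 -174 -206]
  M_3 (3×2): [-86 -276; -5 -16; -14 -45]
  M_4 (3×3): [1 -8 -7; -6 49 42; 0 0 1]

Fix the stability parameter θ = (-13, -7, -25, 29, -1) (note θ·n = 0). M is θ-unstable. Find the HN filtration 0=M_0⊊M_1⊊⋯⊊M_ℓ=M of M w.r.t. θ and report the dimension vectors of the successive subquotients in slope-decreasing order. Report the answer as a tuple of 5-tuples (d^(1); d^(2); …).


Interval decomposition of M: I[1,5], I[2,2], I[2,5], I[4,5].
HN type (ℓ=4): μ^(1)=14; μ^(2)=-7; μ^(3)=-15; μ^(4)=-16

((0, 0, 0, 3, 3); (0, 1, 0, 0, 0); (1, 1, 1, 0, 0); (0, 1, 1, 0, 0))


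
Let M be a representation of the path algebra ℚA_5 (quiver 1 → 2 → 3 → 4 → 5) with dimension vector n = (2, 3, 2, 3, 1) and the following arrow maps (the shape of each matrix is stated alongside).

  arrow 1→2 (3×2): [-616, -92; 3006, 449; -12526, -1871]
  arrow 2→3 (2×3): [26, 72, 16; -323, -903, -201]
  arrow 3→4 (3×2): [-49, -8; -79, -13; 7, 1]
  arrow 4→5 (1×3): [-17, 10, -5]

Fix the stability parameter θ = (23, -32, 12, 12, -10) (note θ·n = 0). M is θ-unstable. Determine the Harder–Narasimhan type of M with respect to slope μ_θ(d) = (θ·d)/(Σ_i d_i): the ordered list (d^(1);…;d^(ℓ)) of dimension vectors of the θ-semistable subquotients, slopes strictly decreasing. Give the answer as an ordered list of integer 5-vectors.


Interval decomposition of M: I[1,2], I[1,5], I[2,4], I[4,4].
HN type (ℓ=4): μ^(1)=12; μ^(2)=14/3; μ^(3)=-9/2; μ^(4)=-32

((0, 0, 1, 2, 0); (0, 0, 1, 1, 1); (2, 2, 0, 0, 0); (0, 1, 0, 0, 0))


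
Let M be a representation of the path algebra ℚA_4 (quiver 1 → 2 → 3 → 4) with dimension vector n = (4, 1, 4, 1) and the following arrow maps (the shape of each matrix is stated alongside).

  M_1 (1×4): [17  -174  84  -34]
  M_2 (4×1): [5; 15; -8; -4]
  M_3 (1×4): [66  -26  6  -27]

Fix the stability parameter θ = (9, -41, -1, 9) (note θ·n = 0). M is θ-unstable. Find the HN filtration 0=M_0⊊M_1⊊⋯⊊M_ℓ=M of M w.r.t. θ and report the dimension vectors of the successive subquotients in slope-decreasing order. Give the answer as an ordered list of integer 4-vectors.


Barcode: M ≅ I[1,1]^3, I[1,3], I[3,3]^2, I[3,4]. HN layers by μ_θ (3 steps, strictly decreasing):
  μ^(1)=9; μ^(2)=-1; μ^(3)=-16

((3, 0, 0, 1); (0, 0, 4, 0); (1, 1, 0, 0))


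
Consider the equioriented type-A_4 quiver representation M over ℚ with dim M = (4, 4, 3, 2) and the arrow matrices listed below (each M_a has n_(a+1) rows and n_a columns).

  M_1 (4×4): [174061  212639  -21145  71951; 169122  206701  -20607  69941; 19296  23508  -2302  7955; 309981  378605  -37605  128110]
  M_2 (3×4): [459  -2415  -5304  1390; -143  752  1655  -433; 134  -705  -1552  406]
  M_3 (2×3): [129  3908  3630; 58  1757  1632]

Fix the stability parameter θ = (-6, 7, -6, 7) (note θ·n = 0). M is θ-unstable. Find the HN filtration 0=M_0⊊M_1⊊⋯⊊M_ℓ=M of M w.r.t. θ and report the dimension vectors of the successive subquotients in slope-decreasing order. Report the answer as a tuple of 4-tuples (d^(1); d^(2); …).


Via rank(M_{q-1}∘⋯∘M_p): M ≅ I[1,2], I[1,3], I[1,4]^2.
μ_θ-semistable layers: μ^(1)=7; μ^(2)=1/2; μ^(3)=-6

((0, 1, 0, 2); (0, 3, 3, 0); (4, 0, 0, 0))


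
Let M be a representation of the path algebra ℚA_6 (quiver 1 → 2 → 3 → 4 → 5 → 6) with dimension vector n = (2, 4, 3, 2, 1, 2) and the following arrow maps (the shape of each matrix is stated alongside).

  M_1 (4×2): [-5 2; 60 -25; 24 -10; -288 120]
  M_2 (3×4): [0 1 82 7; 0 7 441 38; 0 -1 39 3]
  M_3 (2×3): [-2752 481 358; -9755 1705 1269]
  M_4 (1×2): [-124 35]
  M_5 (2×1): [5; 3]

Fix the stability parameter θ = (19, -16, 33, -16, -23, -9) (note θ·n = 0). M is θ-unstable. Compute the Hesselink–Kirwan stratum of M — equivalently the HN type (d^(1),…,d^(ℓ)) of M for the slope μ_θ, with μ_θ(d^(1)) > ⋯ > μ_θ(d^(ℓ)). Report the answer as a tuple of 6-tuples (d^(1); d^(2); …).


Interval decomposition of M: I[1,2], I[1,6], I[2,3], I[2,4], I[6,6].
HN type (ℓ=6): μ^(1)=33; μ^(2)=17/2; μ^(3)=3/2; μ^(4)=-2; μ^(5)=-9; μ^(6)=-16

((0, 0, 1, 0, 0, 0); (0, 0, 1, 1, 0, 0); (1, 1, 0, 0, 0, 0); (1, 1, 1, 1, 1, 1); (0, 0, 0, 0, 0, 1); (0, 2, 0, 0, 0, 0))


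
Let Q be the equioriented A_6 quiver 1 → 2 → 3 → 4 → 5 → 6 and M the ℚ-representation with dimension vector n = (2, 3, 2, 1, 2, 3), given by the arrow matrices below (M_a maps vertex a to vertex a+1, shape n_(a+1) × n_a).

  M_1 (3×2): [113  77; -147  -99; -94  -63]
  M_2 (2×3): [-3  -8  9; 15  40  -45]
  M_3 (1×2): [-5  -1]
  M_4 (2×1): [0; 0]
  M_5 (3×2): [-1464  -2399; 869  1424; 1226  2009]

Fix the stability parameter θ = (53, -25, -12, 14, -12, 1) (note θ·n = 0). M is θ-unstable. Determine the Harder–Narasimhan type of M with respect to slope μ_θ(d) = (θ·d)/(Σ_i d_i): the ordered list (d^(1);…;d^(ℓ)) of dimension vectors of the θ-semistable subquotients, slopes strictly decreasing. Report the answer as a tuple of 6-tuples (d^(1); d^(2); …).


Via rank(M_{q-1}∘⋯∘M_p): M ≅ I[1,2], I[1,3], I[2,2], I[3,4], I[5,6]^2, I[6,6].
μ_θ-semistable layers: μ^(1)=14; μ^(2)=16/3; μ^(3)=1; μ^(4)=-12; μ^(5)=-25

((1, 1, 0, 1, 0, 0); (1, 1, 1, 0, 0, 0); (0, 0, 0, 0, 0, 3); (0, 0, 1, 0, 2, 0); (0, 1, 0, 0, 0, 0))


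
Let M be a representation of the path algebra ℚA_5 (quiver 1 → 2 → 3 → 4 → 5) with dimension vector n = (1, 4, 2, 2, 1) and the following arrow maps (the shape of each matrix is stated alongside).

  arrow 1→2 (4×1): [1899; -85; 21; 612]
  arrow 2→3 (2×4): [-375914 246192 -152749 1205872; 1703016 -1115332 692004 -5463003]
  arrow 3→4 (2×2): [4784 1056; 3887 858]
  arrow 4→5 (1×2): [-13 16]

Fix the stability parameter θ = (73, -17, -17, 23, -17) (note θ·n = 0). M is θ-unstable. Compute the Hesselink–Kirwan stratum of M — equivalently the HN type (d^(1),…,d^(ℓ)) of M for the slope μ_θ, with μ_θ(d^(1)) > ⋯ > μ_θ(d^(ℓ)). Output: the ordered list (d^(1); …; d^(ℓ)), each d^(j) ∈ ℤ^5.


Interval decomposition of M: I[1,4], I[2,2]^2, I[2,3], I[4,5].
HN type (ℓ=4): μ^(1)=23; μ^(2)=13; μ^(3)=3; μ^(4)=-17

((0, 0, 0, 1, 0); (1, 1, 1, 0, 0); (0, 0, 0, 1, 1); (0, 3, 1, 0, 0))


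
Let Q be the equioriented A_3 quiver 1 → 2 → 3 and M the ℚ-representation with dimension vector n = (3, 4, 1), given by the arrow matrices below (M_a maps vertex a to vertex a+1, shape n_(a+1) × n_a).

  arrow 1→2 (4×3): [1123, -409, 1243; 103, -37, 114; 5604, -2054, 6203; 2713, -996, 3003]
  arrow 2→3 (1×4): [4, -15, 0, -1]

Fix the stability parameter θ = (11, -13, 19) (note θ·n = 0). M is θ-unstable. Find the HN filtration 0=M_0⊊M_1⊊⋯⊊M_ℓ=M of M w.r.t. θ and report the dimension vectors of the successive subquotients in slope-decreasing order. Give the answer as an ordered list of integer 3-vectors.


Interval decomposition of M: I[1,2]^2, I[1,3], I[2,2].
HN type (ℓ=3): μ^(1)=19; μ^(2)=-1; μ^(3)=-13

((0, 0, 1); (3, 3, 0); (0, 1, 0))
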